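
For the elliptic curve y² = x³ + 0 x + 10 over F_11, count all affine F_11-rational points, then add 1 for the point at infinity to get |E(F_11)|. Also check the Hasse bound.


Affine points = {(1, 0), (3, 2), (3, 9), (5, 5), (5, 6), (7, 1), (7, 10), (8, 4), (8, 7), (10, 3), (10, 8)}; affine count = 11; |E(F_11)| = 12.

Discriminant check: Δ ∝ 4a³ + 27b² = 4·0³ + 27·10² = 4·0 + 27·100 ≡ 5 (mod 11). Nonzero ⇒ E is nonsingular.
For each x ∈ F_11, compute rhs = x³ + 0·x + 10 mod 11, then count y ∈ F_11 with y² ≡ rhs.
  x = 0: rhs = 10, matching y values: none (0 points).
  x = 1: rhs = 0, matching y values: 0 (1 points).
  x = 2: rhs = 7, matching y values: none (0 points).
  x = 3: rhs = 4, matching y values: 2, 9 (2 points).
  x = 4: rhs = 8, matching y values: none (0 points).
  x = 5: rhs = 3, matching y values: 5, 6 (2 points).
  x = 6: rhs = 6, matching y values: none (0 points).
  x = 7: rhs = 1, matching y values: 1, 10 (2 points).
  x = 8: rhs = 5, matching y values: 4, 7 (2 points).
  x = 9: rhs = 2, matching y values: none (0 points).
  x = 10: rhs = 9, matching y values: 3, 8 (2 points).
Total affine count: 11.
Full point count |E(F_11)| = 11 + 1 = 12.
Hasse bound: |12 − (11+1)| = |0| = 0 ≤ 2√11 ≈ 6.6332 ✓.


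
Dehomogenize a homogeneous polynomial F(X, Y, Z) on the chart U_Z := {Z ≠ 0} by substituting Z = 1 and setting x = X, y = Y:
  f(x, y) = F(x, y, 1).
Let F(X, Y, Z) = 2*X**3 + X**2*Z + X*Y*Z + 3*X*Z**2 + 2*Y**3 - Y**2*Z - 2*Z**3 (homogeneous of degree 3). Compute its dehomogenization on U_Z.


f(x, y) = 2*x**3 + x**2 + x*y + 3*x + 2*y**3 - y**2 - 2

On U_Z we set Z = 1. Each monomial c·X^i·Y^j·Z^k in F becomes c·x^i·y^j·1^k = c·x^i·y^j.
Substituting Z = 1: F(X, Y, 1) = 2*x**3 + x**2 + x*y + 3*x + 2*y**3 - y**2 - 2.
Note: deg(f) ≤ deg(F) = 3; strict inequality happens when F is divisible by Z (lost terms).


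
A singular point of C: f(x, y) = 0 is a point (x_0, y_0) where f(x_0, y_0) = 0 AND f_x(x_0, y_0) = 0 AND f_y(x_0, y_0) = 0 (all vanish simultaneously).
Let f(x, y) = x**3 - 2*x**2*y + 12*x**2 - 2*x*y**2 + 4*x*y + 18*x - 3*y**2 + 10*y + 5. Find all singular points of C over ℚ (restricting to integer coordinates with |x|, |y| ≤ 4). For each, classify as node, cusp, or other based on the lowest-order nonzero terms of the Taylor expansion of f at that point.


Singular points: {(-2, 3)}; classification: cusp.

Compute partial derivatives:
  f_x = 3*x**2 - 4*x*y + 24*x - 2*y**2 + 4*y + 18.
  f_y = -2*x**2 - 4*x*y + 4*x - 6*y + 10.
Scan x_0 ∈ {−4, ..., 4}. For each x_0, f_y(x_0, y) is a polynomial in y; find its integer roots y ∈ {−4, ..., 4}, then test f_x and f at those candidates.
  x = -4: f_y(-4, y) = 10*y - 38; no integer root y with |y| ≤ 4.
  x = -3: f_y(-3, y) = 6*y - 20; no integer root y with |y| ≤ 4.
  x = -2: f_y(-2, y) = 2*y - 6; vanishes at y ∈ {3}. (-2, 3): f_x = 0, f = 0 — SINGULAR.
  x = -1: f_y(-1, y) = 4 - 2*y; vanishes at y ∈ {2}. (-1, 2): f_x = 5 ≠ 0.
  x = 0: f_y(0, y) = 10 - 6*y; no integer root y with |y| ≤ 4.
  x = 1: f_y(1, y) = 12 - 10*y; no integer root y with |y| ≤ 4.
  x = 2: f_y(2, y) = 10 - 14*y; no integer root y with |y| ≤ 4.
  x = 3: f_y(3, y) = 4 - 18*y; no integer root y with |y| ≤ 4.
  x = 4: f_y(4, y) = -22*y - 6; no integer root y with |y| ≤ 4.
Only singular point on the grid: (-2, 3).
Classify: substitute x = -2 + u, y = 3 + v and expand: f = u**3 - 2*u**2*v - 2*u*v**2 + v**2.
No constant or linear terms (consistent with a singular point). Quadratic part: v**2. Cubic part: u**3 - 2*u**2*v - 2*u*v**2.
The quadratic part v**2 is a perfect square, so there is a single (double) tangent line v = 0, i.e. y = 3. Restricting the cubic part to that line (v = 0) leaves u**3 ≠ 0, so f is not divisible by v and the branch is v² ≈ -u**3 to lowest order — this is a cusp.
Classification: cusp.


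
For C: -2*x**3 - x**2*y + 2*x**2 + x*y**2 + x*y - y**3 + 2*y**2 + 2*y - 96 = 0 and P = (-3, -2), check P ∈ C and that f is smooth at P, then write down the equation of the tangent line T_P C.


Tangent line at P: -76*x - 18*y - 264 = 0.

Step 1: f(-3, -2) = 0, so P lies on C.
Step 2: partial derivatives
  f_x(x, y) = -6*x**2 - 2*x*y + 4*x + y**2 + y, f_y(x, y) = -x**2 + 2*x*y + x - 3*y**2 + 4*y + 2.
  f_x(P) = -76, f_y(P) = -18 (gradient nonzero, so P is smooth).
Step 3: tangent line at P: -76·(x − -3) + -18·(y − -2) = 0.
Expanding: -76*x - 18*y - 264 = 0.


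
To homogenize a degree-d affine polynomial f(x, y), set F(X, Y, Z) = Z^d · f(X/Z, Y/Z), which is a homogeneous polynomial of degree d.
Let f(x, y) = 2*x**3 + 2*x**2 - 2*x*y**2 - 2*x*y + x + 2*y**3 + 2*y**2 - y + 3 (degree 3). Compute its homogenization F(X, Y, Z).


F(X, Y, Z) = 2*X**3 + 2*X**2*Z - 2*X*Y**2 - 2*X*Y*Z + X*Z**2 + 2*Y**3 + 2*Y**2*Z - Y*Z**2 + 3*Z**3

deg(f) = 3.
Substitute x = X/Z, y = Y/Z into f, then multiply by Z^3.
  monomial 2·x^3·y^0 ↦ 2·X^3·Y^0·Z^0.
  monomial 2·x^2·y^0 ↦ 2·X^2·Y^0·Z^1.
  monomial -2·x^1·y^2 ↦ -2·X^1·Y^2·Z^0.
  monomial -2·x^1·y^1 ↦ -2·X^1·Y^1·Z^1.
  monomial 1·x^1·y^0 ↦ 1·X^1·Y^0·Z^2.
  monomial 2·x^0·y^3 ↦ 2·X^0·Y^3·Z^0.
  monomial 2·x^0·y^2 ↦ 2·X^0·Y^2·Z^1.
  monomial -1·x^0·y^1 ↦ -1·X^0·Y^1·Z^2.
  monomial 3·x^0·y^0 ↦ 3·X^0·Y^0·Z^3.
Collecting: F(X, Y, Z) = 2*X**3 + 2*X**2*Z - 2*X*Y**2 - 2*X*Y*Z + X*Z**2 + 2*Y**3 + 2*Y**2*Z - Y*Z**2 + 3*Z**3.


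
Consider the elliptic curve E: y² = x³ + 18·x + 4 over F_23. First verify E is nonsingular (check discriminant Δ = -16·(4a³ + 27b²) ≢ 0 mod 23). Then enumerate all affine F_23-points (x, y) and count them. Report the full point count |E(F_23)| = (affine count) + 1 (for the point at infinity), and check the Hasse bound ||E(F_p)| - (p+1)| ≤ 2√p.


Affine points = {(0, 2), (0, 21), (1, 0), (2, 5), (2, 18), (3, 4), (3, 19), (4, 5), (4, 18), (5, 9), (5, 14), (6, 11), (6, 12), (7, 6), (7, 17), (8, 4), (8, 19), (12, 4), (12, 19), (16, 8), (16, 15), (17, 5), (17, 18), (19, 11), (19, 12), (21, 11), (21, 12), (22, 10), (22, 13)}; affine count = 29; |E(F_23)| = 30.

Discriminant check: Δ ∝ 4a³ + 27b² = 4·18³ + 27·4² = 4·5832 + 27·16 ≡ 1 (mod 23). Nonzero ⇒ E is nonsingular.
For each x ∈ F_23, compute rhs = x³ + 18·x + 4 mod 23, then count y ∈ F_23 with y² ≡ rhs.
  x = 0: rhs = 4, matching y values: 2, 21 (2 points).
  x = 1: rhs = 0, matching y values: 0 (1 points).
  x = 2: rhs = 2, matching y values: 5, 18 (2 points).
  x = 3: rhs = 16, matching y values: 4, 19 (2 points).
  x = 4: rhs = 2, matching y values: 5, 18 (2 points).
  x = 5: rhs = 12, matching y values: 9, 14 (2 points).
  x = 6: rhs = 6, matching y values: 11, 12 (2 points).
  x = 7: rhs = 13, matching y values: 6, 17 (2 points).
  x = 8: rhs = 16, matching y values: 4, 19 (2 points).
  x = 9: rhs = 21, matching y values: none (0 points).
  x = 10: rhs = 11, matching y values: none (0 points).
  x = 11: rhs = 15, matching y values: none (0 points).
  x = 12: rhs = 16, matching y values: 4, 19 (2 points).
  x = 13: rhs = 20, matching y values: none (0 points).
  x = 14: rhs = 10, matching y values: none (0 points).
  x = 15: rhs = 15, matching y values: none (0 points).
  x = 16: rhs = 18, matching y values: 8, 15 (2 points).
  x = 17: rhs = 2, matching y values: 5, 18 (2 points).
  x = 18: rhs = 19, matching y values: none (0 points).
  x = 19: rhs = 6, matching y values: 11, 12 (2 points).
  x = 20: rhs = 15, matching y values: none (0 points).
  x = 21: rhs = 6, matching y values: 11, 12 (2 points).
  x = 22: rhs = 8, matching y values: 10, 13 (2 points).
Total affine count: 29.
Full point count |E(F_23)| = 29 + 1 = 30.
Hasse bound: |30 − (23+1)| = |6| = 6 ≤ 2√23 ≈ 9.5917 ✓.


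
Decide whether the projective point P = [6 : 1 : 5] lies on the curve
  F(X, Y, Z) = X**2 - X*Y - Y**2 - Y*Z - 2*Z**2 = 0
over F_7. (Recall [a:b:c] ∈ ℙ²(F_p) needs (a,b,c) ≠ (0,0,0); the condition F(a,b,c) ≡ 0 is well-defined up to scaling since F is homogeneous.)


F(6,1,5) ≡ 2 (mod 7); P is NOT on the curve.

Evaluate F(6, 1, 5) term-by-term (mod 7).
  X**2 ↦ 1·36·1·1 = 36
  -X*Y ↦ -1·6·1·1 = -6
  -Y**2 ↦ -1·1·1·1 = -1
  -Y*Z ↦ -1·1·1·5 = -5
  -2*Z**2 ↦ -2·1·1·25 = -50
Sum: F(6, 1, 5) = (36) + (-6) + (-1) + (-5) + (-50) = -26.
Reducing mod 7: -26 ≡ 2 (mod 7).
Since F(a, b, c) ≡ 2 ≠ 0 (mod 7), P does NOT lie on the curve.


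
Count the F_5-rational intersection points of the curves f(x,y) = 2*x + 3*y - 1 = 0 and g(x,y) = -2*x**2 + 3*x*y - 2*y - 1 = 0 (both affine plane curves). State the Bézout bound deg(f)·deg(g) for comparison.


Common zeros: {(0, 2), (1, 3)}; count = 2; Bézout bound = 2.

deg(f) = 1, deg(g) = 2, so Bézout bound = 2.
Scan x ∈ F_5. For each x, list the y ∈ F_5 with f(x, y) ≡ 0 and those with g(x, y) ≡ 0 (mod 5); the common zeros in that column are the intersection.
  x = 0: f ≡ 0 at y ∈ {2}; g ≡ 0 at y ∈ {2}; common: {2}.
  x = 1: f ≡ 0 at y ∈ {3}; g ≡ 0 at y ∈ {3}; common: {3}.
  x = 2: f ≡ 0 at y ∈ {4}; g ≡ 0 at y ∈ {1}; common: ∅.
  x = 3: f ≡ 0 at y ∈ {0}; g ≡ 0 at y ∈ {2}; common: ∅.
  x = 4: f ≡ 0 at y ∈ {1}; g ≡ 0 at y ∈ ∅; common: ∅.
Collecting: common zeros = {(0, 2), (1, 3)}, so the count is 2.
Comparison with the Bézout bound: 2 ≤ 2 = deg(f)·deg(g), as expected for curves with no common component (the bound is attained).


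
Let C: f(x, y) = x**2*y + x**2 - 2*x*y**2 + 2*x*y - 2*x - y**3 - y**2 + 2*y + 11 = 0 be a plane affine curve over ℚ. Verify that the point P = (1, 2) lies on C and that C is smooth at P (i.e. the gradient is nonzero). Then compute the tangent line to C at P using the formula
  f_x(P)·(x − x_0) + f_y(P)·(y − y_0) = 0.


Tangent line at P: 38 - 19*y = 0.

Step 1: f(1, 2) = 0, so P lies on C.
Step 2: partial derivatives
  f_x(x, y) = 2*x*y + 2*x - 2*y**2 + 2*y - 2, f_y(x, y) = x**2 - 4*x*y + 2*x - 3*y**2 - 2*y + 2.
  f_x(P) = 0, f_y(P) = -19 (gradient nonzero, so P is smooth).
Step 3: tangent line at P: 0·(x − 1) + -19·(y − 2) = 0.
Expanding: 38 - 19*y = 0.


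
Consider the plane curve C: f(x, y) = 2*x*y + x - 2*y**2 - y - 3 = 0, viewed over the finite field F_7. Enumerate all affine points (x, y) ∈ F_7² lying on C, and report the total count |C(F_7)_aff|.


Affine F_7-points: {(2, 1), (2, 4), (3, 0), (3, 6), (4, 2), (4, 5)}; count = 6.

For each of the 49 pairs (x, y) ∈ F_7², evaluate f(x, y) mod 7. Record the zeros.
  x = 0: [0↦4, 1↦1, 2↦1, 3↦4, 4↦3, 5↦5, 6↦3]  zeros at y ∈ ∅
  x = 1: [0↦5, 1↦4, 2↦6, 3↦4, 4↦5, 5↦2, 6↦2]  zeros at y ∈ ∅
  x = 2: [0↦6, 1↦0, 2↦4, 3↦4, 4↦0, 5↦6, 6↦1]  zeros at y ∈ {1, 4}
  x = 3: [0↦0, 1↦3, 2↦2, 3↦4, 4↦2, 5↦3, 6↦0]  zeros at y ∈ {0, 6}
  x = 4: [0↦1, 1↦6, 2↦0, 3↦4, 4↦4, 5↦0, 6↦6]  zeros at y ∈ {2, 5}
  x = 5: [0↦2, 1↦2, 2↦5, 3↦4, 4↦6, 5↦4, 6↦5]  zeros at y ∈ ∅
  x = 6: [0↦3, 1↦5, 2↦3, 3↦4, 4↦1, 5↦1, 6↦4]  zeros at y ∈ ∅
Collecting zeros: affine points = {(2, 1), (2, 4), (3, 0), (3, 6), (4, 2), (4, 5)}.
Total count |C(F_7)_aff| = 6.


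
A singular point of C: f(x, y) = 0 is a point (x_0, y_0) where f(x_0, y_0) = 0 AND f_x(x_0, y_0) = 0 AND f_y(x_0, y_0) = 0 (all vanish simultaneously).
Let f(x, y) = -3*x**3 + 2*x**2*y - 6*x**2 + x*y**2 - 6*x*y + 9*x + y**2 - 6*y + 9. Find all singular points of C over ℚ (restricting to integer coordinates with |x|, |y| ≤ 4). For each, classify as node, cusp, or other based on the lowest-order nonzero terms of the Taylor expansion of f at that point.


Singular points: {(0, 3)}; classification: cusp.

Compute partial derivatives:
  f_x = -9*x**2 + 4*x*y - 12*x + y**2 - 6*y + 9.
  f_y = 2*x**2 + 2*x*y - 6*x + 2*y - 6.
Scan x_0 ∈ {−4, ..., 4}. For each x_0, f_y(x_0, y) is a polynomial in y; find its integer roots y ∈ {−4, ..., 4}, then test f_x and f at those candidates.
  x = -4: f_y(-4, y) = 50 - 6*y; no integer root y with |y| ≤ 4.
  x = -3: f_y(-3, y) = 30 - 4*y; no integer root y with |y| ≤ 4.
  x = -2: f_y(-2, y) = 14 - 2*y; no integer root y with |y| ≤ 4.
  x = -1: f_y(-1, y) = 2; no integer root y with |y| ≤ 4.
  x = 0: f_y(0, y) = 2*y - 6; vanishes at y ∈ {3}. (0, 3): f_x = 0, f = 0 — SINGULAR.
  x = 1: f_y(1, y) = 4*y - 10; no integer root y with |y| ≤ 4.
  x = 2: f_y(2, y) = 6*y - 10; no integer root y with |y| ≤ 4.
  x = 3: f_y(3, y) = 8*y - 6; no integer root y with |y| ≤ 4.
  x = 4: f_y(4, y) = 10*y + 2; no integer root y with |y| ≤ 4.
Only singular point on the grid: (0, 3).
Classify: substitute x = 0 + u, y = 3 + v and expand: f = -3*u**3 + 2*u**2*v + u*v**2 + v**2.
No constant or linear terms (consistent with a singular point). Quadratic part: v**2. Cubic part: -3*u**3 + 2*u**2*v + u*v**2.
The quadratic part v**2 is a perfect square, so there is a single (double) tangent line v = 0, i.e. y = 3. Restricting the cubic part to that line (v = 0) leaves -3*u**3 ≠ 0, so f is not divisible by v and the branch is v² ≈ 3*u**3 to lowest order — this is a cusp.
Classification: cusp.


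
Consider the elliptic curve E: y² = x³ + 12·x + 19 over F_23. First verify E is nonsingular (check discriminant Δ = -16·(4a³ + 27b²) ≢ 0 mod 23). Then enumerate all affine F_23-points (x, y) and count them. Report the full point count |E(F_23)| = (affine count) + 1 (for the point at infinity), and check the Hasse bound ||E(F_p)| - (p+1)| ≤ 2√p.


Affine points = {(1, 3), (1, 20), (3, 6), (3, 17), (4, 4), (4, 19), (6, 10), (6, 13), (7, 3), (7, 20), (8, 11), (8, 12), (10, 9), (10, 14), (13, 7), (13, 16), (15, 3), (15, 20), (16, 11), (16, 12), (18, 8), (18, 15), (20, 5), (20, 18), (22, 11), (22, 12)}; affine count = 26; |E(F_23)| = 27.

Discriminant check: Δ ∝ 4a³ + 27b² = 4·12³ + 27·19² = 4·1728 + 27·361 ≡ 7 (mod 23). Nonzero ⇒ E is nonsingular.
For each x ∈ F_23, compute rhs = x³ + 12·x + 19 mod 23, then count y ∈ F_23 with y² ≡ rhs.
  x = 0: rhs = 19, matching y values: none (0 points).
  x = 1: rhs = 9, matching y values: 3, 20 (2 points).
  x = 2: rhs = 5, matching y values: none (0 points).
  x = 3: rhs = 13, matching y values: 6, 17 (2 points).
  x = 4: rhs = 16, matching y values: 4, 19 (2 points).
  x = 5: rhs = 20, matching y values: none (0 points).
  x = 6: rhs = 8, matching y values: 10, 13 (2 points).
  x = 7: rhs = 9, matching y values: 3, 20 (2 points).
  x = 8: rhs = 6, matching y values: 11, 12 (2 points).
  x = 9: rhs = 5, matching y values: none (0 points).
  x = 10: rhs = 12, matching y values: 9, 14 (2 points).
  x = 11: rhs = 10, matching y values: none (0 points).
  x = 12: rhs = 5, matching y values: none (0 points).
  x = 13: rhs = 3, matching y values: 7, 16 (2 points).
  x = 14: rhs = 10, matching y values: none (0 points).
  x = 15: rhs = 9, matching y values: 3, 20 (2 points).
  x = 16: rhs = 6, matching y values: 11, 12 (2 points).
  x = 17: rhs = 7, matching y values: none (0 points).
  x = 18: rhs = 18, matching y values: 8, 15 (2 points).
  x = 19: rhs = 22, matching y values: none (0 points).
  x = 20: rhs = 2, matching y values: 5, 18 (2 points).
  x = 21: rhs = 10, matching y values: none (0 points).
  x = 22: rhs = 6, matching y values: 11, 12 (2 points).
Total affine count: 26.
Full point count |E(F_23)| = 26 + 1 = 27.
Hasse bound: |27 − (23+1)| = |3| = 3 ≤ 2√23 ≈ 9.5917 ✓.


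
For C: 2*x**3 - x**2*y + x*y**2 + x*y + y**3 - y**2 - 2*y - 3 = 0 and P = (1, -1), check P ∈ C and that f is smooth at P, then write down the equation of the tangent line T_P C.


Tangent line at P: 8*x + y - 7 = 0.

Step 1: f(1, -1) = 0, so P lies on C.
Step 2: partial derivatives
  f_x(x, y) = 6*x**2 - 2*x*y + y**2 + y, f_y(x, y) = -x**2 + 2*x*y + x + 3*y**2 - 2*y - 2.
  f_x(P) = 8, f_y(P) = 1 (gradient nonzero, so P is smooth).
Step 3: tangent line at P: 8·(x − 1) + 1·(y − -1) = 0.
Expanding: 8*x + y - 7 = 0.


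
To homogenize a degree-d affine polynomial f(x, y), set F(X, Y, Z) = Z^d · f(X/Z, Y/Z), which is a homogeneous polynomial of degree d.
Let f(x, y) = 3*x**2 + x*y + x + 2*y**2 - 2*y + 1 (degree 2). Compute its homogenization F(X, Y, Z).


F(X, Y, Z) = 3*X**2 + X*Y + X*Z + 2*Y**2 - 2*Y*Z + Z**2

deg(f) = 2.
Substitute x = X/Z, y = Y/Z into f, then multiply by Z^2.
  monomial 3·x^2·y^0 ↦ 3·X^2·Y^0·Z^0.
  monomial 1·x^1·y^1 ↦ 1·X^1·Y^1·Z^0.
  monomial 1·x^1·y^0 ↦ 1·X^1·Y^0·Z^1.
  monomial 2·x^0·y^2 ↦ 2·X^0·Y^2·Z^0.
  monomial -2·x^0·y^1 ↦ -2·X^0·Y^1·Z^1.
  monomial 1·x^0·y^0 ↦ 1·X^0·Y^0·Z^2.
Collecting: F(X, Y, Z) = 3*X**2 + X*Y + X*Z + 2*Y**2 - 2*Y*Z + Z**2.


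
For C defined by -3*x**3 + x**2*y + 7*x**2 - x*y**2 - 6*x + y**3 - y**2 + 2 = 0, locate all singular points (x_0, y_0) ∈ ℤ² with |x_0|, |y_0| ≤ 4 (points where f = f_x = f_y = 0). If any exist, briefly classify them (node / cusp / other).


Singular points: {(1, 1)}; classification: node.

Compute partial derivatives:
  f_x = -9*x**2 + 2*x*y + 14*x - y**2 - 6.
  f_y = x**2 - 2*x*y + 3*y**2 - 2*y.
Scan x_0 ∈ {−4, ..., 4}. For each x_0, f_y(x_0, y) is a polynomial in y; find its integer roots y ∈ {−4, ..., 4}, then test f_x and f at those candidates.
  x = -4: f_y(-4, y) = 3*y**2 + 6*y + 16; no integer root y with |y| ≤ 4.
  x = -3: f_y(-3, y) = 3*y**2 + 4*y + 9; no integer root y with |y| ≤ 4.
  x = -2: f_y(-2, y) = 3*y**2 + 2*y + 4; no integer root y with |y| ≤ 4.
  x = -1: f_y(-1, y) = 3*y**2 + 1; no integer root y with |y| ≤ 4.
  x = 0: f_y(0, y) = 3*y**2 - 2*y; vanishes at y ∈ {0}. (0, 0): f_x = -6 ≠ 0.
  x = 1: f_y(1, y) = 3*y**2 - 4*y + 1; vanishes at y ∈ {1}. (1, 1): f_x = 0, f = 0 — SINGULAR.
  x = 2: f_y(2, y) = 3*y**2 - 6*y + 4; no integer root y with |y| ≤ 4.
  x = 3: f_y(3, y) = 3*y**2 - 8*y + 9; no integer root y with |y| ≤ 4.
  x = 4: f_y(4, y) = 3*y**2 - 10*y + 16; no integer root y with |y| ≤ 4.
Only singular point on the grid: (1, 1).
Classify: substitute x = 1 + u, y = 1 + v and expand: f = -3*u**3 + u**2*v - u**2 - u*v**2 + v**3 + v**2.
No constant or linear terms (consistent with a singular point). Quadratic part: -u**2 + v**2. Cubic part: -3*u**3 + u**2*v - u*v**2 + v**3.
The quadratic part v**2 - u**2 = (v − u)(v + u) splits into two distinct linear factors, so there are two distinct tangent lines y − 1 = ±(x − 1) — this is a node (ordinary double point).
Classification: node.


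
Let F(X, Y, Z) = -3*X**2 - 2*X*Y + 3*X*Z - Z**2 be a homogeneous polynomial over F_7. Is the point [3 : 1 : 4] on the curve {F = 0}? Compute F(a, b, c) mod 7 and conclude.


F(3,1,4) ≡ 1 (mod 7); P is NOT on the curve.

Evaluate F(3, 1, 4) term-by-term (mod 7).
  -3*X**2 ↦ -3·9·1·1 = -27
  -2*X*Y ↦ -2·3·1·1 = -6
  3*X*Z ↦ 3·3·1·4 = 36
  -Z**2 ↦ -1·1·1·16 = -16
Sum: F(3, 1, 4) = (-27) + (-6) + (36) + (-16) = -13.
Reducing mod 7: -13 ≡ 1 (mod 7).
Since F(a, b, c) ≡ 1 ≠ 0 (mod 7), P does NOT lie on the curve.


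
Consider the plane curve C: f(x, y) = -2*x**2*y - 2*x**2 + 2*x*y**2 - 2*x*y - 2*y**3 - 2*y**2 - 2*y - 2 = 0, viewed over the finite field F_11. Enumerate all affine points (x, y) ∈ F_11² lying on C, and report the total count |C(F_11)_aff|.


Affine F_11-points: {(0, 10), (2, 3), (3, 1), (4, 2), (5, 3), (6, 9), (8, 1), (9, 5), (10, 9)}; count = 9.

For each of the 121 pairs (x, y) ∈ F_11², evaluate f(x, y) mod 11. Record the zeros.
  x = 0: [0↦9, 1↦3, 2↦3, 3↦8, 4↦6, 5↦7, 6↦10, 7↦3, 8↦7, 9↦10, 10↦0]  zeros at y ∈ {10}
  x = 1: [0↦7, 1↦10, 2↦1, 3↦1, 4↦9, 5↦2, 6↦1, 7↦5, 8↦2, 9↦2, 10↦4]  zeros at y ∈ ∅
  x = 2: [0↦1, 1↦9, 2↦9, 3↦0, 4↦3, 5↦6, 6↦8, 7↦8, 8↦5, 9↦9, 10↦8]  zeros at y ∈ {3}
  x = 3: [0↦2, 1↦0, 2↦5, 3↦5, 4↦10, 5↦8, 6↦9, 7↦1, 8↦5, 9↦9, 10↦1]  zeros at y ∈ {1}
  x = 4: [0↦10, 1↦5, 2↦0, 3↦5, 4↦8, 5↦8, 6↦4, 7↦6, 8↦2, 9↦2, 10↦5]  zeros at y ∈ {2}
  x = 5: [0↦3, 1↦2, 2↦5, 3↦0, 4↦8, 5↦6, 6↦4, 7↦1, 8↦7, 9↦10, 10↦9]  zeros at y ∈ {3}
  x = 6: [0↦3, 1↦2, 2↦9, 3↦1, 4↦10, 5↦2, 6↦9, 7↦8, 8↦9, 9↦0, 10↦2]  zeros at y ∈ {9}
  x = 7: [0↦10, 1↦5, 2↦1, 3↦8, 4↦3, 5↦7, 6↦8, 7↦5, 8↦8, 9↦5, 10↦6]  zeros at y ∈ ∅
  x = 8: [0↦2, 1↦0, 2↦3, 3↦10, 4↦9, 5↦10, 6↦1, 7↦3, 8↦4, 9↦3, 10↦10]  zeros at y ∈ {1}
  x = 9: [0↦1, 1↦9, 2↦4, 3↦7, 4↦6, 5↦0, 6↦10, 7↦2, 8↦8, 9↦5, 10↦3]  zeros at y ∈ {5}
  x = 10: [0↦7, 1↦10, 2↦4, 3↦10, 4↦5, 5↦10, 6↦2, 7↦2, 8↦9, 9↦0, 10↦7]  zeros at y ∈ {9}
Collecting zeros: affine points = {(0, 10), (2, 3), (3, 1), (4, 2), (5, 3), (6, 9), (8, 1), (9, 5), (10, 9)}.
Total count |C(F_11)_aff| = 9.


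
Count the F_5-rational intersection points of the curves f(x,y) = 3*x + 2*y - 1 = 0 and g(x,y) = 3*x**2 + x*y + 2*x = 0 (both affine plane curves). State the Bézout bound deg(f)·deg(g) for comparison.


Common zeros: {(0, 3)}; count = 1; Bézout bound = 2.

deg(f) = 1, deg(g) = 2, so Bézout bound = 2.
Scan x ∈ F_5. For each x, list the y ∈ F_5 with f(x, y) ≡ 0 and those with g(x, y) ≡ 0 (mod 5); the common zeros in that column are the intersection.
  x = 0: f ≡ 0 at y ∈ {3}; g ≡ 0 at y ∈ {0, 1, 2, 3, 4}; common: {3}.
  x = 1: f ≡ 0 at y ∈ {4}; g ≡ 0 at y ∈ {0}; common: ∅.
  x = 2: f ≡ 0 at y ∈ {0}; g ≡ 0 at y ∈ {2}; common: ∅.
  x = 3: f ≡ 0 at y ∈ {1}; g ≡ 0 at y ∈ {4}; common: ∅.
  x = 4: f ≡ 0 at y ∈ {2}; g ≡ 0 at y ∈ {1}; common: ∅.
Collecting: common zeros = {(0, 3)}, so the count is 1.
Comparison with the Bézout bound: 1 ≤ 2 = deg(f)·deg(g), as expected for curves with no common component (the affine F_5-count falls short of the bound because intersections may lie at infinity, over extension fields, or carry multiplicity).


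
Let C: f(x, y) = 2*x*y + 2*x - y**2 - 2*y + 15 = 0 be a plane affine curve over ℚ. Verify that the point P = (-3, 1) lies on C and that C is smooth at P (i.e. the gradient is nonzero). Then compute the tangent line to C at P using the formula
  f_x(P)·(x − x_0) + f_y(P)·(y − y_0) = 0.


Tangent line at P: 4*x - 10*y + 22 = 0.

Step 1: f(-3, 1) = 0, so P lies on C.
Step 2: partial derivatives
  f_x(x, y) = 2*y + 2, f_y(x, y) = 2*x - 2*y - 2.
  f_x(P) = 4, f_y(P) = -10 (gradient nonzero, so P is smooth).
Step 3: tangent line at P: 4·(x − -3) + -10·(y − 1) = 0.
Expanding: 4*x - 10*y + 22 = 0.


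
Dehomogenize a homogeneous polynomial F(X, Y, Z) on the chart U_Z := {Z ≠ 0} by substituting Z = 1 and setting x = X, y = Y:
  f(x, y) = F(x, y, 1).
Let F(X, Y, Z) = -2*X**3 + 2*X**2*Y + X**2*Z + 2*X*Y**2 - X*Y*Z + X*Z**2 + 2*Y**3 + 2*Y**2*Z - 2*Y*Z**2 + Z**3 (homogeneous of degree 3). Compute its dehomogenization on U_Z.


f(x, y) = -2*x**3 + 2*x**2*y + x**2 + 2*x*y**2 - x*y + x + 2*y**3 + 2*y**2 - 2*y + 1

On U_Z we set Z = 1. Each monomial c·X^i·Y^j·Z^k in F becomes c·x^i·y^j·1^k = c·x^i·y^j.
Substituting Z = 1: F(X, Y, 1) = -2*x**3 + 2*x**2*y + x**2 + 2*x*y**2 - x*y + x + 2*y**3 + 2*y**2 - 2*y + 1.
Note: deg(f) ≤ deg(F) = 3; strict inequality happens when F is divisible by Z (lost terms).


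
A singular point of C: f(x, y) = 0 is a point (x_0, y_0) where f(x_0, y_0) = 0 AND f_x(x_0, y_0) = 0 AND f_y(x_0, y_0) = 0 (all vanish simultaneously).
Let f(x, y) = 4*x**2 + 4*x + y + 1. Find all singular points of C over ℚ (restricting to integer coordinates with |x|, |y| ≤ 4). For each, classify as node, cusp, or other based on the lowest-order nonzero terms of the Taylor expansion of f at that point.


No singular points in the scanned grid; C is smooth there.

Compute partial derivatives:
  f_x = 8*x + 4.
  f_y = 1.
f_y = 1 is a nonzero constant, so f_y never vanishes: no point (x, y) can satisfy f = f_x = f_y = 0. In particular no (x, y) ∈ {−4, ..., 4}² is singular; the curve is smooth.


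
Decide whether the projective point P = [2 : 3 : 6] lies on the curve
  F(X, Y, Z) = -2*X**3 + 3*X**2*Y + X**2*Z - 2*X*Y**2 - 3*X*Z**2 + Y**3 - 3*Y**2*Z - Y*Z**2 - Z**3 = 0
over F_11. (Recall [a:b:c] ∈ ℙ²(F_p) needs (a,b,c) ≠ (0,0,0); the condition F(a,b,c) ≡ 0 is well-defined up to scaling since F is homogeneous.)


F(2,3,6) ≡ 4 (mod 11); P is NOT on the curve.

Evaluate F(2, 3, 6) term-by-term (mod 11).
  -2*X**3 ↦ -2·8·1·1 = -16
  3*X**2*Y ↦ 3·4·3·1 = 36
  X**2*Z ↦ 1·4·1·6 = 24
  -2*X*Y**2 ↦ -2·2·9·1 = -36
  -3*X*Z**2 ↦ -3·2·1·36 = -216
  Y**3 ↦ 1·1·27·1 = 27
  -3*Y**2*Z ↦ -3·1·9·6 = -162
  -Y*Z**2 ↦ -1·1·3·36 = -108
  -Z**3 ↦ -1·1·1·216 = -216
Sum: F(2, 3, 6) = (-16) + (36) + (24) + (-36) + (-216) + (27) + (-162) + (-108) + (-216) = -667.
Reducing mod 11: -667 ≡ 4 (mod 11).
Since F(a, b, c) ≡ 4 ≠ 0 (mod 11), P does NOT lie on the curve.


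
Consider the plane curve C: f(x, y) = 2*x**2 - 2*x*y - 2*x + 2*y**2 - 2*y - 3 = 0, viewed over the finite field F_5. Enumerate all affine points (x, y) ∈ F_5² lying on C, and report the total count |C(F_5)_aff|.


Affine F_5-points: {(1, 1)}; count = 1.

For each of the 25 pairs (x, y) ∈ F_5², evaluate f(x, y) mod 5. Record the zeros.
  x = 0: [0↦2, 1↦2, 2↦1, 3↦4, 4↦1]  zeros at y ∈ ∅
  x = 1: [0↦2, 1↦0, 2↦2, 3↦3, 4↦3]  zeros at y ∈ {1}
  x = 2: [0↦1, 1↦2, 2↦2, 3↦1, 4↦4]  zeros at y ∈ ∅
  x = 3: [0↦4, 1↦3, 2↦1, 3↦3, 4↦4]  zeros at y ∈ ∅
  x = 4: [0↦1, 1↦3, 2↦4, 3↦4, 4↦3]  zeros at y ∈ ∅
Collecting zeros: affine points = {(1, 1)}.
Total count |C(F_5)_aff| = 1.


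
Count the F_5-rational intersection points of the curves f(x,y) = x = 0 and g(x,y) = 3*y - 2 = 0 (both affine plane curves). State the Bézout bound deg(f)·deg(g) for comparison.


Common zeros: {(0, 4)}; count = 1; Bézout bound = 1.

deg(f) = 1, deg(g) = 1, so Bézout bound = 1.
Scan x ∈ F_5. For each x, list the y ∈ F_5 with f(x, y) ≡ 0 and those with g(x, y) ≡ 0 (mod 5); the common zeros in that column are the intersection.
  x = 0: f ≡ 0 at y ∈ {0, 1, 2, 3, 4}; g ≡ 0 at y ∈ {4}; common: {4}.
  x = 1: f ≡ 0 at y ∈ ∅; g ≡ 0 at y ∈ {4}; common: ∅.
  x = 2: f ≡ 0 at y ∈ ∅; g ≡ 0 at y ∈ {4}; common: ∅.
  x = 3: f ≡ 0 at y ∈ ∅; g ≡ 0 at y ∈ {4}; common: ∅.
  x = 4: f ≡ 0 at y ∈ ∅; g ≡ 0 at y ∈ {4}; common: ∅.
Collecting: common zeros = {(0, 4)}, so the count is 1.
Comparison with the Bézout bound: 1 ≤ 1 = deg(f)·deg(g), as expected for curves with no common component (the bound is attained).


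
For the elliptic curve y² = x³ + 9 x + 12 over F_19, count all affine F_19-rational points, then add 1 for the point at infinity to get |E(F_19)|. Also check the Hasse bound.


Affine points = {(2, 0), (3, 3), (3, 16), (4, 6), (4, 13), (5, 7), (5, 12), (6, 4), (6, 15), (7, 0), (8, 8), (8, 11), (9, 9), (9, 10), (10, 0), (11, 6), (11, 13), (12, 9), (12, 10), (15, 8), (15, 11), (17, 9), (17, 10)}; affine count = 23; |E(F_19)| = 24.

Discriminant check: Δ ∝ 4a³ + 27b² = 4·9³ + 27·12² = 4·729 + 27·144 ≡ 2 (mod 19). Nonzero ⇒ E is nonsingular.
For each x ∈ F_19, compute rhs = x³ + 9·x + 12 mod 19, then count y ∈ F_19 with y² ≡ rhs.
  x = 0: rhs = 12, matching y values: none (0 points).
  x = 1: rhs = 3, matching y values: none (0 points).
  x = 2: rhs = 0, matching y values: 0 (1 points).
  x = 3: rhs = 9, matching y values: 3, 16 (2 points).
  x = 4: rhs = 17, matching y values: 6, 13 (2 points).
  x = 5: rhs = 11, matching y values: 7, 12 (2 points).
  x = 6: rhs = 16, matching y values: 4, 15 (2 points).
  x = 7: rhs = 0, matching y values: 0 (1 points).
  x = 8: rhs = 7, matching y values: 8, 11 (2 points).
  x = 9: rhs = 5, matching y values: 9, 10 (2 points).
  x = 10: rhs = 0, matching y values: 0 (1 points).
  x = 11: rhs = 17, matching y values: 6, 13 (2 points).
  x = 12: rhs = 5, matching y values: 9, 10 (2 points).
  x = 13: rhs = 8, matching y values: none (0 points).
  x = 14: rhs = 13, matching y values: none (0 points).
  x = 15: rhs = 7, matching y values: 8, 11 (2 points).
  x = 16: rhs = 15, matching y values: none (0 points).
  x = 17: rhs = 5, matching y values: 9, 10 (2 points).
  x = 18: rhs = 2, matching y values: none (0 points).
Total affine count: 23.
Full point count |E(F_19)| = 23 + 1 = 24.
Hasse bound: |24 − (19+1)| = |4| = 4 ≤ 2√19 ≈ 8.7178 ✓.


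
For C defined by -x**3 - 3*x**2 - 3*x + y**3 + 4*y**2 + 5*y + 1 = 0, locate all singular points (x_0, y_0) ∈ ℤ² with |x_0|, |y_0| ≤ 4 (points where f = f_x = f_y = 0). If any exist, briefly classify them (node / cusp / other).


Singular points: {(-1, -1)}; classification: cusp.

Compute partial derivatives:
  f_x = -3*x**2 - 6*x - 3.
  f_y = 3*y**2 + 8*y + 5.
Scan x_0 ∈ {−4, ..., 4}. For each x_0, f_y(x_0, y) is a polynomial in y; find its integer roots y ∈ {−4, ..., 4}, then test f_x and f at those candidates.
  x = -4: f_y(-4, y) = 3*y**2 + 8*y + 5; vanishes at y ∈ {-1}. (-4, -1): f_x = -27 ≠ 0.
  x = -3: f_y(-3, y) = 3*y**2 + 8*y + 5; vanishes at y ∈ {-1}. (-3, -1): f_x = -12 ≠ 0.
  x = -2: f_y(-2, y) = 3*y**2 + 8*y + 5; vanishes at y ∈ {-1}. (-2, -1): f_x = -3 ≠ 0.
  x = -1: f_y(-1, y) = 3*y**2 + 8*y + 5; vanishes at y ∈ {-1}. (-1, -1): f_x = 0, f = 0 — SINGULAR.
  x = 0: f_y(0, y) = 3*y**2 + 8*y + 5; vanishes at y ∈ {-1}. (0, -1): f_x = -3 ≠ 0.
  x = 1: f_y(1, y) = 3*y**2 + 8*y + 5; vanishes at y ∈ {-1}. (1, -1): f_x = -12 ≠ 0.
  x = 2: f_y(2, y) = 3*y**2 + 8*y + 5; vanishes at y ∈ {-1}. (2, -1): f_x = -27 ≠ 0.
  x = 3: f_y(3, y) = 3*y**2 + 8*y + 5; vanishes at y ∈ {-1}. (3, -1): f_x = -48 ≠ 0.
  x = 4: f_y(4, y) = 3*y**2 + 8*y + 5; vanishes at y ∈ {-1}. (4, -1): f_x = -75 ≠ 0.
Only singular point on the grid: (-1, -1).
Classify: substitute x = -1 + u, y = -1 + v and expand: f = -u**3 + v**3 + v**2.
No constant or linear terms (consistent with a singular point). Quadratic part: v**2. Cubic part: -u**3 + v**3.
The quadratic part v**2 is a perfect square, so there is a single (double) tangent line v = 0, i.e. y = -1. Restricting the cubic part to that line (v = 0) leaves -u**3 ≠ 0, so f is not divisible by v and the branch is v² ≈ u**3 to lowest order — this is a cusp.
Classification: cusp.


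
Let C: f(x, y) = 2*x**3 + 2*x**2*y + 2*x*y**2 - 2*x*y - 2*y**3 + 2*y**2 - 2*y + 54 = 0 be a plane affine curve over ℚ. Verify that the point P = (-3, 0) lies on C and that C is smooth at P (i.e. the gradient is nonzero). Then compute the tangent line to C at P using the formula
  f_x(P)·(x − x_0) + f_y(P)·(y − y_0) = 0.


Tangent line at P: 54*x + 22*y + 162 = 0.

Step 1: f(-3, 0) = 0, so P lies on C.
Step 2: partial derivatives
  f_x(x, y) = 6*x**2 + 4*x*y + 2*y**2 - 2*y, f_y(x, y) = 2*x**2 + 4*x*y - 2*x - 6*y**2 + 4*y - 2.
  f_x(P) = 54, f_y(P) = 22 (gradient nonzero, so P is smooth).
Step 3: tangent line at P: 54·(x − -3) + 22·(y − 0) = 0.
Expanding: 54*x + 22*y + 162 = 0.


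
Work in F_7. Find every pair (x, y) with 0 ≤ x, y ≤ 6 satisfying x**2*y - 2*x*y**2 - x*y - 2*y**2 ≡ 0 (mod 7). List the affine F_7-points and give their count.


Affine F_7-points: {(0, 0), (1, 0), (2, 0), (2, 5), (3, 0), (3, 6), (4, 0), (4, 4), (5, 0), (5, 4), (6, 0)}; count = 11.

For each of the 49 pairs (x, y) ∈ F_7², evaluate f(x, y) mod 7. Record the zeros.
  x = 0: [0↦0, 1↦5, 2↦6, 3↦3, 4↦3, 5↦6, 6↦5]  zeros at y ∈ {0}
  x = 1: [0↦0, 1↦3, 2↦5, 3↦6, 4↦6, 5↦5, 6↦3]  zeros at y ∈ {0}
  x = 2: [0↦0, 1↦3, 2↦1, 3↦1, 4↦3, 5↦0, 6↦6]  zeros at y ∈ {0, 5}
  x = 3: [0↦0, 1↦5, 2↦1, 3↦2, 4↦1, 5↦5, 6↦0]  zeros at y ∈ {0, 6}
  x = 4: [0↦0, 1↦2, 2↦5, 3↦2, 4↦0, 5↦6, 6↦6]  zeros at y ∈ {0, 4}
  x = 5: [0↦0, 1↦1, 2↦6, 3↦1, 4↦0, 5↦3, 6↦3]  zeros at y ∈ {0, 4}
  x = 6: [0↦0, 1↦2, 2↦4, 3↦6, 4↦1, 5↦3, 6↦5]  zeros at y ∈ {0}
Collecting zeros: affine points = {(0, 0), (1, 0), (2, 0), (2, 5), (3, 0), (3, 6), (4, 0), (4, 4), (5, 0), (5, 4), (6, 0)}.
Total count |C(F_7)_aff| = 11.


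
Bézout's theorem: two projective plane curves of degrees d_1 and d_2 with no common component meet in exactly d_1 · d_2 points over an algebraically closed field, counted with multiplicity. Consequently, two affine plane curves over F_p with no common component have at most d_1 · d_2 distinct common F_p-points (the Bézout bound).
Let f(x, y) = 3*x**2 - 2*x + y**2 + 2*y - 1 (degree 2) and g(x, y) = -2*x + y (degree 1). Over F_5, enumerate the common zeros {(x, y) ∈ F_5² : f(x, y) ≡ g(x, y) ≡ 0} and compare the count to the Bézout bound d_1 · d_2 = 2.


Common zeros: ∅; count = 0; Bézout bound = 2.

deg(f) = 2, deg(g) = 1, so Bézout bound = 2.
Scan x ∈ F_5. For each x, list the y ∈ F_5 with f(x, y) ≡ 0 and those with g(x, y) ≡ 0 (mod 5); the common zeros in that column are the intersection.
  x = 0: f ≡ 0 at y ∈ ∅; g ≡ 0 at y ∈ {0}; common: ∅.
  x = 1: f ≡ 0 at y ∈ {0, 3}; g ≡ 0 at y ∈ {2}; common: ∅.
  x = 2: f ≡ 0 at y ∈ {1, 2}; g ≡ 0 at y ∈ {4}; common: ∅.
  x = 3: f ≡ 0 at y ∈ {0, 3}; g ≡ 0 at y ∈ {1}; common: ∅.
  x = 4: f ≡ 0 at y ∈ ∅; g ≡ 0 at y ∈ {3}; common: ∅.
Collecting: common zeros = ∅, so the count is 0.
Comparison with the Bézout bound: 0 ≤ 2 = deg(f)·deg(g), as expected for curves with no common component (the affine F_5-count falls short of the bound because intersections may lie at infinity, over extension fields, or carry multiplicity).


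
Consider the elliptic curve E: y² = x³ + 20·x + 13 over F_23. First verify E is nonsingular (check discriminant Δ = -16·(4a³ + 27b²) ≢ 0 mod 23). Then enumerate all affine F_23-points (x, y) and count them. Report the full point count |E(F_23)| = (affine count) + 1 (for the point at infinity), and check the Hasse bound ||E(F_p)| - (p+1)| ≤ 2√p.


Affine points = {(0, 6), (0, 17), (3, 10), (3, 13), (5, 10), (5, 13), (6, 2), (6, 21), (7, 6), (7, 17), (8, 8), (8, 15), (9, 5), (9, 18), (11, 0), (12, 7), (12, 16), (13, 3), (13, 20), (14, 1), (14, 22), (15, 10), (15, 13), (16, 6), (16, 17), (18, 8), (18, 15), (20, 8), (20, 15)}; affine count = 29; |E(F_23)| = 30.

Discriminant check: Δ ∝ 4a³ + 27b² = 4·20³ + 27·13² = 4·8000 + 27·169 ≡ 16 (mod 23). Nonzero ⇒ E is nonsingular.
For each x ∈ F_23, compute rhs = x³ + 20·x + 13 mod 23, then count y ∈ F_23 with y² ≡ rhs.
  x = 0: rhs = 13, matching y values: 6, 17 (2 points).
  x = 1: rhs = 11, matching y values: none (0 points).
  x = 2: rhs = 15, matching y values: none (0 points).
  x = 3: rhs = 8, matching y values: 10, 13 (2 points).
  x = 4: rhs = 19, matching y values: none (0 points).
  x = 5: rhs = 8, matching y values: 10, 13 (2 points).
  x = 6: rhs = 4, matching y values: 2, 21 (2 points).
  x = 7: rhs = 13, matching y values: 6, 17 (2 points).
  x = 8: rhs = 18, matching y values: 8, 15 (2 points).
  x = 9: rhs = 2, matching y values: 5, 18 (2 points).
  x = 10: rhs = 17, matching y values: none (0 points).
  x = 11: rhs = 0, matching y values: 0 (1 points).
  x = 12: rhs = 3, matching y values: 7, 16 (2 points).
  x = 13: rhs = 9, matching y values: 3, 20 (2 points).
  x = 14: rhs = 1, matching y values: 1, 22 (2 points).
  x = 15: rhs = 8, matching y values: 10, 13 (2 points).
  x = 16: rhs = 13, matching y values: 6, 17 (2 points).
  x = 17: rhs = 22, matching y values: none (0 points).
  x = 18: rhs = 18, matching y values: 8, 15 (2 points).
  x = 19: rhs = 7, matching y values: none (0 points).
  x = 20: rhs = 18, matching y values: 8, 15 (2 points).
  x = 21: rhs = 11, matching y values: none (0 points).
  x = 22: rhs = 15, matching y values: none (0 points).
Total affine count: 29.
Full point count |E(F_23)| = 29 + 1 = 30.
Hasse bound: |30 − (23+1)| = |6| = 6 ≤ 2√23 ≈ 9.5917 ✓.


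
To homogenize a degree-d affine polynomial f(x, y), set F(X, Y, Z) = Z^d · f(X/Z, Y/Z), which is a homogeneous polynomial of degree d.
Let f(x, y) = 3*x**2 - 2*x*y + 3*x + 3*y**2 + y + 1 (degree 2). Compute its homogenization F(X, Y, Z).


F(X, Y, Z) = 3*X**2 - 2*X*Y + 3*X*Z + 3*Y**2 + Y*Z + Z**2

deg(f) = 2.
Substitute x = X/Z, y = Y/Z into f, then multiply by Z^2.
  monomial 3·x^2·y^0 ↦ 3·X^2·Y^0·Z^0.
  monomial -2·x^1·y^1 ↦ -2·X^1·Y^1·Z^0.
  monomial 3·x^1·y^0 ↦ 3·X^1·Y^0·Z^1.
  monomial 3·x^0·y^2 ↦ 3·X^0·Y^2·Z^0.
  monomial 1·x^0·y^1 ↦ 1·X^0·Y^1·Z^1.
  monomial 1·x^0·y^0 ↦ 1·X^0·Y^0·Z^2.
Collecting: F(X, Y, Z) = 3*X**2 - 2*X*Y + 3*X*Z + 3*Y**2 + Y*Z + Z**2.


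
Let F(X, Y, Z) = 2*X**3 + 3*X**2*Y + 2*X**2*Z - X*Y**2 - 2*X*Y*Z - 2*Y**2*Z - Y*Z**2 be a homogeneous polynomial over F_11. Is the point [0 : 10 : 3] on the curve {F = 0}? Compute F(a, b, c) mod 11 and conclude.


F(0,10,3) ≡ 3 (mod 11); P is NOT on the curve.

Evaluate F(0, 10, 3) term-by-term (mod 11).
  2*X**3 ↦ 2·0·1·1 = 0
  3*X**2*Y ↦ 3·0·10·1 = 0
  2*X**2*Z ↦ 2·0·1·3 = 0
  -X*Y**2 ↦ -1·0·100·1 = 0
  -2*X*Y*Z ↦ -2·0·10·3 = 0
  -2*Y**2*Z ↦ -2·1·100·3 = -600
  -Y*Z**2 ↦ -1·1·10·9 = -90
Sum: F(0, 10, 3) = (0) + (0) + (0) + (0) + (0) + (-600) + (-90) = -690.
Reducing mod 11: -690 ≡ 3 (mod 11).
Since F(a, b, c) ≡ 3 ≠ 0 (mod 11), P does NOT lie on the curve.


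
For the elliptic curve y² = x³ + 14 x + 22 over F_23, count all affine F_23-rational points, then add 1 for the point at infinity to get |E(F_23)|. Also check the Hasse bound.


Affine points = {(2, 9), (2, 14), (4, 2), (4, 21), (6, 0), (7, 7), (7, 16), (8, 5), (8, 18), (9, 7), (9, 16), (10, 9), (10, 14), (11, 9), (11, 14), (12, 3), (12, 20), (13, 3), (13, 20), (14, 8), (14, 15), (16, 8), (16, 15), (21, 3), (21, 20)}; affine count = 25; |E(F_23)| = 26.

Discriminant check: Δ ∝ 4a³ + 27b² = 4·14³ + 27·22² = 4·2744 + 27·484 ≡ 9 (mod 23). Nonzero ⇒ E is nonsingular.
For each x ∈ F_23, compute rhs = x³ + 14·x + 22 mod 23, then count y ∈ F_23 with y² ≡ rhs.
  x = 0: rhs = 22, matching y values: none (0 points).
  x = 1: rhs = 14, matching y values: none (0 points).
  x = 2: rhs = 12, matching y values: 9, 14 (2 points).
  x = 3: rhs = 22, matching y values: none (0 points).
  x = 4: rhs = 4, matching y values: 2, 21 (2 points).
  x = 5: rhs = 10, matching y values: none (0 points).
  x = 6: rhs = 0, matching y values: 0 (1 points).
  x = 7: rhs = 3, matching y values: 7, 16 (2 points).
  x = 8: rhs = 2, matching y values: 5, 18 (2 points).
  x = 9: rhs = 3, matching y values: 7, 16 (2 points).
  x = 10: rhs = 12, matching y values: 9, 14 (2 points).
  x = 11: rhs = 12, matching y values: 9, 14 (2 points).
  x = 12: rhs = 9, matching y values: 3, 20 (2 points).
  x = 13: rhs = 9, matching y values: 3, 20 (2 points).
  x = 14: rhs = 18, matching y values: 8, 15 (2 points).
  x = 15: rhs = 19, matching y values: none (0 points).
  x = 16: rhs = 18, matching y values: 8, 15 (2 points).
  x = 17: rhs = 21, matching y values: none (0 points).
  x = 18: rhs = 11, matching y values: none (0 points).
  x = 19: rhs = 17, matching y values: none (0 points).
  x = 20: rhs = 22, matching y values: none (0 points).
  x = 21: rhs = 9, matching y values: 3, 20 (2 points).
  x = 22: rhs = 7, matching y values: none (0 points).
Total affine count: 25.
Full point count |E(F_23)| = 25 + 1 = 26.
Hasse bound: |26 − (23+1)| = |2| = 2 ≤ 2√23 ≈ 9.5917 ✓.


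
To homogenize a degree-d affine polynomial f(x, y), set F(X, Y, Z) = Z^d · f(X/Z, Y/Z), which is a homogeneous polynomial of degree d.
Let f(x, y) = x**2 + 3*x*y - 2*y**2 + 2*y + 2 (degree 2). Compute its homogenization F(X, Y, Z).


F(X, Y, Z) = X**2 + 3*X*Y - 2*Y**2 + 2*Y*Z + 2*Z**2

deg(f) = 2.
Substitute x = X/Z, y = Y/Z into f, then multiply by Z^2.
  monomial 1·x^2·y^0 ↦ 1·X^2·Y^0·Z^0.
  monomial 3·x^1·y^1 ↦ 3·X^1·Y^1·Z^0.
  monomial -2·x^0·y^2 ↦ -2·X^0·Y^2·Z^0.
  monomial 2·x^0·y^1 ↦ 2·X^0·Y^1·Z^1.
  monomial 2·x^0·y^0 ↦ 2·X^0·Y^0·Z^2.
Collecting: F(X, Y, Z) = X**2 + 3*X*Y - 2*Y**2 + 2*Y*Z + 2*Z**2.


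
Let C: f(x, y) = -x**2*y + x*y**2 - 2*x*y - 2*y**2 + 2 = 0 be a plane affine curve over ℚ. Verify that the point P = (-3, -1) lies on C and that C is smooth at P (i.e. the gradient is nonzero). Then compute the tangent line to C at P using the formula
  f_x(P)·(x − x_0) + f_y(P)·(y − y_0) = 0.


Tangent line at P: -3*x + 7*y - 2 = 0.

Step 1: f(-3, -1) = 0, so P lies on C.
Step 2: partial derivatives
  f_x(x, y) = -2*x*y + y**2 - 2*y, f_y(x, y) = -x**2 + 2*x*y - 2*x - 4*y.
  f_x(P) = -3, f_y(P) = 7 (gradient nonzero, so P is smooth).
Step 3: tangent line at P: -3·(x − -3) + 7·(y − -1) = 0.
Expanding: -3*x + 7*y - 2 = 0.
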